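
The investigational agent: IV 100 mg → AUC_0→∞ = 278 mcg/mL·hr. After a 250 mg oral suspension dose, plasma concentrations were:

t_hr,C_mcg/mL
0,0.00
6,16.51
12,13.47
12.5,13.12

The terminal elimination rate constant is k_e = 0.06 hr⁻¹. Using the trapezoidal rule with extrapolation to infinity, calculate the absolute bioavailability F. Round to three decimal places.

F = 0.525

Trapezoidal AUC_0→12.5 (oral suspension):
  [0→6]: (0.00+16.51)/2 × 6 = 49.53
  [6→12]: (16.51+13.47)/2 × 6 = 89.94
  [12→12.5]: (13.47+13.12)/2 × 0.5 = 6.6475
  Sum = 146.1175 mcg/mL·hr
Tail: C_last/k_e = 13.12/0.06 = 218.667
AUC_0→∞ (oral suspension) = 146.1175 + 218.667 = 364.7845 mcg/mL·hr
F = (AUC_ev/D_ev)/(AUC_iv/D_iv) = (364.7845/250)/(278/100) = 1.459138/2.78 = 0.5249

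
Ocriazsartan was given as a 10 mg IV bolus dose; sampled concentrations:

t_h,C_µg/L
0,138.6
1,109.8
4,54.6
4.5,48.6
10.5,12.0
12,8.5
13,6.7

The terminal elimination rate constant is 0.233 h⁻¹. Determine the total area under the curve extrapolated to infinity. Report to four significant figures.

Trapezoidal AUC_0→13:
  [0→1]: (138.6+109.8)/2 × 1 = 124.2
  [1→4]: (109.8+54.6)/2 × 3 = 246.6
  [4→4.5]: (54.6+48.6)/2 × 0.5 = 25.8
  [4.5→10.5]: (48.6+12.0)/2 × 6 = 181.8
  [10.5→12]: (12.0+8.5)/2 × 1.5 = 15.375
  [12→13]: (8.5+6.7)/2 × 1 = 7.6
  Sum = 601.375 µg/L·h
Extrapolated tail: C_last / k_e = 6.7 / 0.233 = 28.755
AUC_0→∞ = 601.375 + 28.755 = 630.13 µg/L·h

AUC = 630.1 µg/L·h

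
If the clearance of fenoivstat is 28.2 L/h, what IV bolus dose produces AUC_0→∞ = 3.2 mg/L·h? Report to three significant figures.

Dose_iv = CL × AUC_0→∞
     = 28.2 × 3.2 = 90.24 mg

Dose = 90.2 mg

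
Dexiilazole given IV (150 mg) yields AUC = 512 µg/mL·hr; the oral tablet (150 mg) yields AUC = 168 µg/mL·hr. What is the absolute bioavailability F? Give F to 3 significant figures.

F = 0.328

F = (AUC_ev / D_ev) / (AUC_iv / D_iv)
  = (168/150) / (512/150)
  = 1.12 / 3.41333 = 0.3281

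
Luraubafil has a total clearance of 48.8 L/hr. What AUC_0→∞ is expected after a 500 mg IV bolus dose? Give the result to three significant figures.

AUC_0→∞ = Dose_iv / CL
        = 500 / 48.8 = 10.2459 mg/L·hr

AUC = 10.2 mg/L·hr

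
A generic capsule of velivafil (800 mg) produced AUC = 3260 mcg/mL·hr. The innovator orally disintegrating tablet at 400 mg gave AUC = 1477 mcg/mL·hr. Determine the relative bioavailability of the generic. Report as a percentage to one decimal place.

F_rel = (AUC_test/D_test) / (AUC_ref/D_ref)
      = (3260/800) / (1477/400)
      = 4.075 / 3.6925 = 1.1036 = 110.36%

F_rel = 110.4%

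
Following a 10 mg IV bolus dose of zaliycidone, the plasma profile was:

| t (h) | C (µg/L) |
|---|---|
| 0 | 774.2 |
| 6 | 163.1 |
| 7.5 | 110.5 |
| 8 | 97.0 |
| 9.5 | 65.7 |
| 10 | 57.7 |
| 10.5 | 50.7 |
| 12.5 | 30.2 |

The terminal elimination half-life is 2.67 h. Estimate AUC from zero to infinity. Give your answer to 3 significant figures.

Trapezoidal AUC_0→12.5:
  [0→6]: (774.2+163.1)/2 × 6 = 2811.9
  [6→7.5]: (163.1+110.5)/2 × 1.5 = 205.2
  [7.5→8]: (110.5+97.0)/2 × 0.5 = 51.875
  [8→9.5]: (97.0+65.7)/2 × 1.5 = 122.025
  [9.5→10]: (65.7+57.7)/2 × 0.5 = 30.85
  [10→10.5]: (57.7+50.7)/2 × 0.5 = 27.1
  [10.5→12.5]: (50.7+30.2)/2 × 2 = 80.9
  Sum = 3329.85 µg/L·h
k_e = ln2 / t½ = 0.693147 / 2.67 = 0.2596 h^-1
Extrapolated tail: C_last / k_e = 30.2 / 0.2596 = 116.333
AUC_0→∞ = 3329.85 + 116.333 = 3446.183 µg/L·h

AUC = 3450 µg/L·h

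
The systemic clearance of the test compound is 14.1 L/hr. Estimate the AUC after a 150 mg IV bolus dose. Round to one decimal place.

AUC = 10.6 mg/L·hr

AUC_0→∞ = Dose_iv / CL
        = 150 / 14.1 = 10.6383 mg/L·hr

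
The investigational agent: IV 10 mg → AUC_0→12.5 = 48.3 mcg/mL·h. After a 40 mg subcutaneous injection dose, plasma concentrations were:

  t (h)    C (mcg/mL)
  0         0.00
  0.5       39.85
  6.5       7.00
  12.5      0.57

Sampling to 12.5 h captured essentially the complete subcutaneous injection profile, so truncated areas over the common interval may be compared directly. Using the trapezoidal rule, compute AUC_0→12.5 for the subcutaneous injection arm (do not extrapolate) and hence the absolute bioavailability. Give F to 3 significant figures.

Trapezoidal AUC_0→12.5 (subcutaneous injection):
  [0→0.5]: (0.00+39.85)/2 × 0.5 = 9.9625
  [0.5→6.5]: (39.85+7.00)/2 × 6 = 140.55
  [6.5→12.5]: (7.00+0.57)/2 × 6 = 22.71
  Sum = 173.2225 mcg/mL·h
F = (AUC_ev/D_ev)/(AUC_iv/D_iv) = (173.2225/40)/(48.3/10) = 4.3305625/4.83 = 0.8966

F = 0.897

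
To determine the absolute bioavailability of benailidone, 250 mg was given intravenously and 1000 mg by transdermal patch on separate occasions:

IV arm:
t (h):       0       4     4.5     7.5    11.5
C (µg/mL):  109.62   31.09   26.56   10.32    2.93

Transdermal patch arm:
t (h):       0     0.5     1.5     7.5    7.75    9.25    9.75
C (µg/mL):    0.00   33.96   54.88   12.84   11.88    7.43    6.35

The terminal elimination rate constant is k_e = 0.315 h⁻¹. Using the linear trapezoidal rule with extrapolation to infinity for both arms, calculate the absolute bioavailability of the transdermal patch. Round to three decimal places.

F = 0.192

Trapezoidal AUC_0→11.5 (IV):
  [0→4]: (109.62+31.09)/2 × 4 = 281.42
  [4→4.5]: (31.09+26.56)/2 × 0.5 = 14.4125
  [4.5→7.5]: (26.56+10.32)/2 × 3 = 55.32
  [7.5→11.5]: (10.32+2.93)/2 × 4 = 26.5
  Sum = 377.6525 µg/mL·h
IV tail: 2.93/0.315 = 9.302; AUC_iv,0→∞ = 377.6525 + 9.302 = 386.9545 µg/mL·h
Trapezoidal AUC_0→9.75 (transdermal patch):
  [0→0.5]: (0.00+33.96)/2 × 0.5 = 8.49
  [0.5→1.5]: (33.96+54.88)/2 × 1 = 44.42
  [1.5→7.5]: (54.88+12.84)/2 × 6 = 203.16
  [7.5→7.75]: (12.84+11.88)/2 × 0.25 = 3.09
  [7.75→9.25]: (11.88+7.43)/2 × 1.5 = 14.4825
  [9.25→9.75]: (7.43+6.35)/2 × 0.5 = 3.445
  Sum = 277.0875 µg/mL·h
transdermal patch tail: 6.35/0.315 = 20.159; AUC_ev,0→∞ = 277.0875 + 20.159 = 297.2465 µg/mL·h
F = (AUC_ev/D_ev)/(AUC_iv/D_iv) = (297.2465/1000)/(386.9545/250) = 0.2972465/1.547818 = 0.1920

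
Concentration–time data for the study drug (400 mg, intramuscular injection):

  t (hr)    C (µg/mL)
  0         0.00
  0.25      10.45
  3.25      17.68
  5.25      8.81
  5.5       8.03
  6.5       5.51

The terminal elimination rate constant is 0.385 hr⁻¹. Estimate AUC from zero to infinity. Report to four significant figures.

AUC = 93.18 µg/mL·hr

Trapezoidal AUC_0→6.5:
  [0→0.25]: (0.00+10.45)/2 × 0.25 = 1.30625
  [0.25→3.25]: (10.45+17.68)/2 × 3 = 42.195
  [3.25→5.25]: (17.68+8.81)/2 × 2 = 26.49
  [5.25→5.5]: (8.81+8.03)/2 × 0.25 = 2.105
  [5.5→6.5]: (8.03+5.51)/2 × 1 = 6.77
  Sum = 78.86625 µg/mL·hr
Extrapolated tail: C_last / k_e = 5.51 / 0.385 = 14.312
AUC_0→∞ = 78.86625 + 14.312 = 93.17825 µg/mL·hr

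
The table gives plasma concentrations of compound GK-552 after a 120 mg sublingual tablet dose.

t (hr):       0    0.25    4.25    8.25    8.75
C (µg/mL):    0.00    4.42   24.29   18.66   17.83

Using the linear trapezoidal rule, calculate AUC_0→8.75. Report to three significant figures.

Trapezoidal AUC_0→8.75:
  [0→0.25]: (0.00+4.42)/2 × 0.25 = 0.5525
  [0.25→4.25]: (4.42+24.29)/2 × 4 = 57.42
  [4.25→8.25]: (24.29+18.66)/2 × 4 = 85.9
  [8.25→8.75]: (18.66+17.83)/2 × 0.5 = 9.1225
  Sum = 152.995 µg/mL·hr

AUC = 153 µg/mL·hr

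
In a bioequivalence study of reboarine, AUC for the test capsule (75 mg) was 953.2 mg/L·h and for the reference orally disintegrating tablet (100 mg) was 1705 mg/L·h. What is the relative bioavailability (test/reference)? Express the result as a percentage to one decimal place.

F_rel = (AUC_test/D_test) / (AUC_ref/D_ref)
      = (953.2/75) / (1705/100)
      = 12.7093 / 17.05 = 0.7454 = 74.54%

F_rel = 74.5%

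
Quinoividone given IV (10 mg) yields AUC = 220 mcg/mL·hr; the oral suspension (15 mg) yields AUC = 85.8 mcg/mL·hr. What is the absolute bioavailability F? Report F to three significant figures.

F = (AUC_ev / D_ev) / (AUC_iv / D_iv)
  = (85.8/15) / (220/10)
  = 5.72 / 22 = 0.2600

F = 0.260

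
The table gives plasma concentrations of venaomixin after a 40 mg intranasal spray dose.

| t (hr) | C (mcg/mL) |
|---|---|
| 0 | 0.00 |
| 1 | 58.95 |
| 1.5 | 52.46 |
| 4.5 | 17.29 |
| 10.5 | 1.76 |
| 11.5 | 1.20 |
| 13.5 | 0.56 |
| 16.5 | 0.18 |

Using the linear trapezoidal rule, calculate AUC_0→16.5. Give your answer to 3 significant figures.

AUC = 223 mcg/mL·hr

Trapezoidal AUC_0→16.5:
  [0→1]: (0.00+58.95)/2 × 1 = 29.475
  [1→1.5]: (58.95+52.46)/2 × 0.5 = 27.8525
  [1.5→4.5]: (52.46+17.29)/2 × 3 = 104.625
  [4.5→10.5]: (17.29+1.76)/2 × 6 = 57.15
  [10.5→11.5]: (1.76+1.20)/2 × 1 = 1.48
  [11.5→13.5]: (1.20+0.56)/2 × 2 = 1.76
  [13.5→16.5]: (0.56+0.18)/2 × 3 = 1.11
  Sum = 223.4525 mcg/mL·hr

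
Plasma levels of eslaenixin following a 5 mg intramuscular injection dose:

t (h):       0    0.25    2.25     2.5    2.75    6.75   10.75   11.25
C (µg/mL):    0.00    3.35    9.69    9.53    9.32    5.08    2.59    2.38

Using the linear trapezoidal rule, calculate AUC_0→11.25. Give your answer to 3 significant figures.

Trapezoidal AUC_0→11.25:
  [0→0.25]: (0.00+3.35)/2 × 0.25 = 0.41875
  [0.25→2.25]: (3.35+9.69)/2 × 2 = 13.04
  [2.25→2.5]: (9.69+9.53)/2 × 0.25 = 2.4025
  [2.5→2.75]: (9.53+9.32)/2 × 0.25 = 2.35625
  [2.75→6.75]: (9.32+5.08)/2 × 4 = 28.8
  [6.75→10.75]: (5.08+2.59)/2 × 4 = 15.34
  [10.75→11.25]: (2.59+2.38)/2 × 0.5 = 1.2425
  Sum = 63.6 µg/mL·h

AUC = 63.6 µg/mL·h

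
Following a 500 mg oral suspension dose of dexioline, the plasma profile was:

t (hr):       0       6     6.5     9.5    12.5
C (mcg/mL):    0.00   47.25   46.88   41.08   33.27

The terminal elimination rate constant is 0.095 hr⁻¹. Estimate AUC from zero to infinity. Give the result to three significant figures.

Trapezoidal AUC_0→12.5:
  [0→6]: (0.00+47.25)/2 × 6 = 141.75
  [6→6.5]: (47.25+46.88)/2 × 0.5 = 23.5325
  [6.5→9.5]: (46.88+41.08)/2 × 3 = 131.94
  [9.5→12.5]: (41.08+33.27)/2 × 3 = 111.525
  Sum = 408.7475 mcg/mL·hr
Extrapolated tail: C_last / k_e = 33.27 / 0.095 = 350.211
AUC_0→∞ = 408.7475 + 350.211 = 758.9585 mcg/mL·hr

AUC = 759 mcg/mL·hr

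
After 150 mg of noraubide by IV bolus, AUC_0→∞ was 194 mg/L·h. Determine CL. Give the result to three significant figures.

CL = 0.773 L/h

CL = Dose_iv / AUC_0→∞
   = 150 / 194 = 0.773196 L/h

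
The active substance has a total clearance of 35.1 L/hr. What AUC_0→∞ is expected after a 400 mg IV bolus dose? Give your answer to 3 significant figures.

AUC_0→∞ = Dose_iv / CL
        = 400 / 35.1 = 11.396 mg/L·hr

AUC = 11.4 mg/L·hr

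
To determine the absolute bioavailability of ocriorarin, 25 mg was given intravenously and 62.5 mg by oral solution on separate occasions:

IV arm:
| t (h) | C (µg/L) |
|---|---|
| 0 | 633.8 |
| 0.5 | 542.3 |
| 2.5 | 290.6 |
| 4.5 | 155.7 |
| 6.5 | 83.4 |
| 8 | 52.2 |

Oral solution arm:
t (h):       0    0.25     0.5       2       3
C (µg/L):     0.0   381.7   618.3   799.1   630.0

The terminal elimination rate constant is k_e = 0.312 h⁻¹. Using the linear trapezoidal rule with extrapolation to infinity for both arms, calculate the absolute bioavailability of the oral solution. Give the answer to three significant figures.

F = 0.763

Trapezoidal AUC_0→8 (IV):
  [0→0.5]: (633.8+542.3)/2 × 0.5 = 294.025
  [0.5→2.5]: (542.3+290.6)/2 × 2 = 832.9
  [2.5→4.5]: (290.6+155.7)/2 × 2 = 446.3
  [4.5→6.5]: (155.7+83.4)/2 × 2 = 239.1
  [6.5→8]: (83.4+52.2)/2 × 1.5 = 101.7
  Sum = 1914.025 µg/L·h
IV tail: 52.2/0.312 = 167.308; AUC_iv,0→∞ = 1914.025 + 167.308 = 2081.333 µg/L·h
Trapezoidal AUC_0→3 (oral solution):
  [0→0.25]: (0.0+381.7)/2 × 0.25 = 47.7125
  [0.25→0.5]: (381.7+618.3)/2 × 0.25 = 125.0
  [0.5→2]: (618.3+799.1)/2 × 1.5 = 1063.05
  [2→3]: (799.1+630.0)/2 × 1 = 714.55
  Sum = 1950.3125 µg/L·h
oral solution tail: 630.0/0.312 = 2019.231; AUC_ev,0→∞ = 1950.3125 + 2019.231 = 3969.5435 µg/L·h
F = (AUC_ev/D_ev)/(AUC_iv/D_iv) = (3969.5435/62.5)/(2081.333/25) = 63.512696/83.25332 = 0.7629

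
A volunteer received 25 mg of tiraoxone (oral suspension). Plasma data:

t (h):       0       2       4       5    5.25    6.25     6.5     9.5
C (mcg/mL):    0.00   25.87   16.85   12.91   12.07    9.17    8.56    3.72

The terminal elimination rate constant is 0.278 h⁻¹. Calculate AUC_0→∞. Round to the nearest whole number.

Trapezoidal AUC_0→9.5:
  [0→2]: (0.00+25.87)/2 × 2 = 25.87
  [2→4]: (25.87+16.85)/2 × 2 = 42.72
  [4→5]: (16.85+12.91)/2 × 1 = 14.88
  [5→5.25]: (12.91+12.07)/2 × 0.25 = 3.1225
  [5.25→6.25]: (12.07+9.17)/2 × 1 = 10.62
  [6.25→6.5]: (9.17+8.56)/2 × 0.25 = 2.21625
  [6.5→9.5]: (8.56+3.72)/2 × 3 = 18.42
  Sum = 117.84875 mcg/mL·h
Extrapolated tail: C_last / k_e = 3.72 / 0.278 = 13.381
AUC_0→∞ = 117.84875 + 13.381 = 131.22975 mcg/mL·h

AUC = 131 mcg/mL·h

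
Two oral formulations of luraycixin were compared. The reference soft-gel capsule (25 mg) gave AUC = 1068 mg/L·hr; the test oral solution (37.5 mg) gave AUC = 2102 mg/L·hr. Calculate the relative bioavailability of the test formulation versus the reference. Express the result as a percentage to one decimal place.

F_rel = 131.2%

F_rel = (AUC_test/D_test) / (AUC_ref/D_ref)
      = (2102/37.5) / (1068/25)
      = 56.0533 / 42.72 = 1.3121 = 131.21%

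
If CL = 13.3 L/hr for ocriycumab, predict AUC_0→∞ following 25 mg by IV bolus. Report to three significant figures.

AUC_0→∞ = Dose_iv / CL
        = 25 / 13.3 = 1.8797 mg/L·hr

AUC = 1.88 mg/L·hr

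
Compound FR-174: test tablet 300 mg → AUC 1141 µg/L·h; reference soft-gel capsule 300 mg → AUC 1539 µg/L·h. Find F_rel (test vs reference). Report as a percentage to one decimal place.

F_rel = 74.1%

F_rel = (AUC_test/D_test) / (AUC_ref/D_ref)
      = (1141/300) / (1539/300)
      = 3.80333 / 5.13 = 0.7414 = 74.14%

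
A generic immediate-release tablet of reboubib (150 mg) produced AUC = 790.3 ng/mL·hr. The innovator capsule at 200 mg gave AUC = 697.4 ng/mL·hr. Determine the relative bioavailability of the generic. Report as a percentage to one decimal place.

F_rel = 151.1%

F_rel = (AUC_test/D_test) / (AUC_ref/D_ref)
      = (790.3/150) / (697.4/200)
      = 5.26867 / 3.487 = 1.5109 = 151.09%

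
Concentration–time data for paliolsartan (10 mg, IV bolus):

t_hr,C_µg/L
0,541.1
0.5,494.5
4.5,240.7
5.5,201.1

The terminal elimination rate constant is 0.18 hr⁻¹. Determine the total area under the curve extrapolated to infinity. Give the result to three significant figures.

AUC = 3070 µg/L·hr

Trapezoidal AUC_0→5.5:
  [0→0.5]: (541.1+494.5)/2 × 0.5 = 258.9
  [0.5→4.5]: (494.5+240.7)/2 × 4 = 1470.4
  [4.5→5.5]: (240.7+201.1)/2 × 1 = 220.9
  Sum = 1950.2 µg/L·hr
Extrapolated tail: C_last / k_e = 201.1 / 0.18 = 1117.222
AUC_0→∞ = 1950.2 + 1117.222 = 3067.422 µg/L·hr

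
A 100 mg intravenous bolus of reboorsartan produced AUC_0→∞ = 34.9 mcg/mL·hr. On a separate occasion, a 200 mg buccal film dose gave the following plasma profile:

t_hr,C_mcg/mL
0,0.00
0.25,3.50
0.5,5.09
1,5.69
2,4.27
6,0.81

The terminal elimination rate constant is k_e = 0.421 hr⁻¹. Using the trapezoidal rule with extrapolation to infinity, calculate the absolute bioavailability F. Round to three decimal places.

F = 0.305

Trapezoidal AUC_0→6 (buccal film):
  [0→0.25]: (0.00+3.50)/2 × 0.25 = 0.4375
  [0.25→0.5]: (3.50+5.09)/2 × 0.25 = 1.07375
  [0.5→1]: (5.09+5.69)/2 × 0.5 = 2.695
  [1→2]: (5.69+4.27)/2 × 1 = 4.98
  [2→6]: (4.27+0.81)/2 × 4 = 10.16
  Sum = 19.34625 mcg/mL·hr
Tail: C_last/k_e = 0.81/0.421 = 1.924
AUC_0→∞ (buccal film) = 19.34625 + 1.924 = 21.27025 mcg/mL·hr
F = (AUC_ev/D_ev)/(AUC_iv/D_iv) = (21.27025/200)/(34.9/100) = 0.10635125/0.349 = 0.3047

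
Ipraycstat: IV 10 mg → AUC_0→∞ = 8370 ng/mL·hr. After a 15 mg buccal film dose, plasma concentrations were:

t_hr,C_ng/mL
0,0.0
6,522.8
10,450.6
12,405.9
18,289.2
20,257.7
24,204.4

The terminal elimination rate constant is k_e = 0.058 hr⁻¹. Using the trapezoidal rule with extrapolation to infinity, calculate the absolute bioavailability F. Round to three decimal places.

F = 0.912

Trapezoidal AUC_0→24 (buccal film):
  [0→6]: (0.0+522.8)/2 × 6 = 1568.4
  [6→10]: (522.8+450.6)/2 × 4 = 1946.8
  [10→12]: (450.6+405.9)/2 × 2 = 856.5
  [12→18]: (405.9+289.2)/2 × 6 = 2085.3
  [18→20]: (289.2+257.7)/2 × 2 = 546.9
  [20→24]: (257.7+204.4)/2 × 4 = 924.2
  Sum = 7928.1 ng/mL·hr
Tail: C_last/k_e = 204.4/0.058 = 3524.138
AUC_0→∞ (buccal film) = 7928.1 + 3524.138 = 11452.238 ng/mL·hr
F = (AUC_ev/D_ev)/(AUC_iv/D_iv) = (11452.238/15)/(8370/10) = 763.483/837 = 0.9122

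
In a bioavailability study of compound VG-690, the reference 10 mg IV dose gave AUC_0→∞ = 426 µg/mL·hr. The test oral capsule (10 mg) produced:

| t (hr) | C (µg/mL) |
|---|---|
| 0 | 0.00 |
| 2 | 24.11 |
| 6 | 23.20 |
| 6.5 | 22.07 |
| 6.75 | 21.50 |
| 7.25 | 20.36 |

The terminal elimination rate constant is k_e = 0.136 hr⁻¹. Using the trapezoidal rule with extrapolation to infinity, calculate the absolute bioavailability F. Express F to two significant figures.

Trapezoidal AUC_0→7.25 (oral capsule):
  [0→2]: (0.00+24.11)/2 × 2 = 24.11
  [2→6]: (24.11+23.20)/2 × 4 = 94.62
  [6→6.5]: (23.20+22.07)/2 × 0.5 = 11.3175
  [6.5→6.75]: (22.07+21.50)/2 × 0.25 = 5.44625
  [6.75→7.25]: (21.50+20.36)/2 × 0.5 = 10.465
  Sum = 145.95875 µg/mL·hr
Tail: C_last/k_e = 20.36/0.136 = 149.706
AUC_0→∞ (oral capsule) = 145.95875 + 149.706 = 295.66475 µg/mL·hr
F = (AUC_ev/D_ev)/(AUC_iv/D_iv) = (295.66475/10)/(426/10) = 29.566475/42.6 = 0.6940

F = 0.69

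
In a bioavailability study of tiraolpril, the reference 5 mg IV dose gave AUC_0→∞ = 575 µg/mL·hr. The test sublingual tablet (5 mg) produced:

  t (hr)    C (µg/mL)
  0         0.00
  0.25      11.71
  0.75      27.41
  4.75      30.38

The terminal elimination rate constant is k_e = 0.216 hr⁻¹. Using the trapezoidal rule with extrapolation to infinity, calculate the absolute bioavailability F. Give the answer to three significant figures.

F = 0.465

Trapezoidal AUC_0→4.75 (sublingual tablet):
  [0→0.25]: (0.00+11.71)/2 × 0.25 = 1.46375
  [0.25→0.75]: (11.71+27.41)/2 × 0.5 = 9.78
  [0.75→4.75]: (27.41+30.38)/2 × 4 = 115.58
  Sum = 126.82375 µg/mL·hr
Tail: C_last/k_e = 30.38/0.216 = 140.648
AUC_0→∞ (sublingual tablet) = 126.82375 + 140.648 = 267.47175 µg/mL·hr
F = (AUC_ev/D_ev)/(AUC_iv/D_iv) = (267.47175/5)/(575/5) = 53.49435/115 = 0.4652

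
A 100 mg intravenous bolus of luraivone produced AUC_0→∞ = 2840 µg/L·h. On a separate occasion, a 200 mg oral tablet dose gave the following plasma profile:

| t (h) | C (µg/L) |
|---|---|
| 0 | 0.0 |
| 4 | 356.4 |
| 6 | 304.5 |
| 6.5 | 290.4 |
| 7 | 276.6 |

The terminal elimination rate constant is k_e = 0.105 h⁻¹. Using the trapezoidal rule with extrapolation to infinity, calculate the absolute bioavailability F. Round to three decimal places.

Trapezoidal AUC_0→7 (oral tablet):
  [0→4]: (0.0+356.4)/2 × 4 = 712.8
  [4→6]: (356.4+304.5)/2 × 2 = 660.9
  [6→6.5]: (304.5+290.4)/2 × 0.5 = 148.725
  [6.5→7]: (290.4+276.6)/2 × 0.5 = 141.75
  Sum = 1664.175 µg/L·h
Tail: C_last/k_e = 276.6/0.105 = 2634.286
AUC_0→∞ (oral tablet) = 1664.175 + 2634.286 = 4298.461 µg/L·h
F = (AUC_ev/D_ev)/(AUC_iv/D_iv) = (4298.461/200)/(2840/100) = 21.492305/28.4 = 0.7568

F = 0.757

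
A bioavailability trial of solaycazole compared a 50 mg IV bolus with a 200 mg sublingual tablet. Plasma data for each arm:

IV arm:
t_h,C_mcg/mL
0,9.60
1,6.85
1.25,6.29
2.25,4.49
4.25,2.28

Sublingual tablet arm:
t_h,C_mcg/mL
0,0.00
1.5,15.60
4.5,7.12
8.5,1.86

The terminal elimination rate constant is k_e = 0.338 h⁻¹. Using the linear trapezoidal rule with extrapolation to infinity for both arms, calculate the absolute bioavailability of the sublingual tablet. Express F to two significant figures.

Trapezoidal AUC_0→4.25 (IV):
  [0→1]: (9.60+6.85)/2 × 1 = 8.225
  [1→1.25]: (6.85+6.29)/2 × 0.25 = 1.6425
  [1.25→2.25]: (6.29+4.49)/2 × 1 = 5.39
  [2.25→4.25]: (4.49+2.28)/2 × 2 = 6.77
  Sum = 22.0275 mcg/mL·h
IV tail: 2.28/0.338 = 6.746; AUC_iv,0→∞ = 22.0275 + 6.746 = 28.7735 mcg/mL·h
Trapezoidal AUC_0→8.5 (sublingual tablet):
  [0→1.5]: (0.00+15.60)/2 × 1.5 = 11.7
  [1.5→4.5]: (15.60+7.12)/2 × 3 = 34.08
  [4.5→8.5]: (7.12+1.86)/2 × 4 = 17.96
  Sum = 63.74 mcg/mL·h
sublingual tablet tail: 1.86/0.338 = 5.503; AUC_ev,0→∞ = 63.74 + 5.503 = 69.243 mcg/mL·h
F = (AUC_ev/D_ev)/(AUC_iv/D_iv) = (69.243/200)/(28.7735/50) = 0.346215/0.57547 = 0.6016

F = 0.60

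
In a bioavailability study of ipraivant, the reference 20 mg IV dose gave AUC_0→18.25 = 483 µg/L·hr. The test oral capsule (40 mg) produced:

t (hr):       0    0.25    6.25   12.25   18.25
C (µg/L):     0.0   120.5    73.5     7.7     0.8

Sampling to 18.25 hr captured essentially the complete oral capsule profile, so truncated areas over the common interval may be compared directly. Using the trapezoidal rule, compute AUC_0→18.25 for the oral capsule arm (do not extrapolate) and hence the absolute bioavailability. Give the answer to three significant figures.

Trapezoidal AUC_0→18.25 (oral capsule):
  [0→0.25]: (0.0+120.5)/2 × 0.25 = 15.0625
  [0.25→6.25]: (120.5+73.5)/2 × 6 = 582.0
  [6.25→12.25]: (73.5+7.7)/2 × 6 = 243.6
  [12.25→18.25]: (7.7+0.8)/2 × 6 = 25.5
  Sum = 866.1625 µg/L·hr
F = (AUC_ev/D_ev)/(AUC_iv/D_iv) = (866.1625/40)/(483/20) = 21.6541/24.15 = 0.8967

F = 0.897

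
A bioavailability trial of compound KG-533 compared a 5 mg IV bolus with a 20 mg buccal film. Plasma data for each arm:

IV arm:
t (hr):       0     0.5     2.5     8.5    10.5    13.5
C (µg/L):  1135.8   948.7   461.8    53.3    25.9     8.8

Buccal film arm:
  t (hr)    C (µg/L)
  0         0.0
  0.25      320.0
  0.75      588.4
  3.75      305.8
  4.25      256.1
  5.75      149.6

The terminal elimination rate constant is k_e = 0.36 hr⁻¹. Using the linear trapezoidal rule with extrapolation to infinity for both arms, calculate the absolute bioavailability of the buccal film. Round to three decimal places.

Trapezoidal AUC_0→13.5 (IV):
  [0→0.5]: (1135.8+948.7)/2 × 0.5 = 521.125
  [0.5→2.5]: (948.7+461.8)/2 × 2 = 1410.5
  [2.5→8.5]: (461.8+53.3)/2 × 6 = 1545.3
  [8.5→10.5]: (53.3+25.9)/2 × 2 = 79.2
  [10.5→13.5]: (25.9+8.8)/2 × 3 = 52.05
  Sum = 3608.175 µg/L·hr
IV tail: 8.8/0.36 = 24.444; AUC_iv,0→∞ = 3608.175 + 24.444 = 3632.619 µg/L·hr
Trapezoidal AUC_0→5.75 (buccal film):
  [0→0.25]: (0.0+320.0)/2 × 0.25 = 40.0
  [0.25→0.75]: (320.0+588.4)/2 × 0.5 = 227.1
  [0.75→3.75]: (588.4+305.8)/2 × 3 = 1341.3
  [3.75→4.25]: (305.8+256.1)/2 × 0.5 = 140.475
  [4.25→5.75]: (256.1+149.6)/2 × 1.5 = 304.275
  Sum = 2053.15 µg/L·hr
buccal film tail: 149.6/0.36 = 415.556; AUC_ev,0→∞ = 2053.15 + 415.556 = 2468.706 µg/L·hr
F = (AUC_ev/D_ev)/(AUC_iv/D_iv) = (2468.706/20)/(3632.619/5) = 123.4353/726.5238 = 0.1699

F = 0.170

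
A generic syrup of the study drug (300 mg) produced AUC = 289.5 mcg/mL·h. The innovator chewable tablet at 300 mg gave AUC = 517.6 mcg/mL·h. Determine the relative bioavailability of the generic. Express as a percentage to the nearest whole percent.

F_rel = 56%

F_rel = (AUC_test/D_test) / (AUC_ref/D_ref)
      = (289.5/300) / (517.6/300)
      = 0.965 / 1.72533 = 0.5593 = 55.93%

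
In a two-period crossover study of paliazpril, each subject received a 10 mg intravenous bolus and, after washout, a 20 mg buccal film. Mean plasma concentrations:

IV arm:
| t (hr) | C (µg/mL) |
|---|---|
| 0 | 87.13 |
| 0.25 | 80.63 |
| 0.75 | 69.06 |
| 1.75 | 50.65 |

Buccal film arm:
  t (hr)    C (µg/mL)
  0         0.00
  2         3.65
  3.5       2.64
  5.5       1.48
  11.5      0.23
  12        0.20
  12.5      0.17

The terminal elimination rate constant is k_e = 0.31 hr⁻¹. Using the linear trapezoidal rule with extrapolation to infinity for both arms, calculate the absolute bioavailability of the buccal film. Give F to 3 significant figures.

Trapezoidal AUC_0→1.75 (IV):
  [0→0.25]: (87.13+80.63)/2 × 0.25 = 20.97
  [0.25→0.75]: (80.63+69.06)/2 × 0.5 = 37.4225
  [0.75→1.75]: (69.06+50.65)/2 × 1 = 59.855
  Sum = 118.2475 µg/mL·hr
IV tail: 50.65/0.31 = 163.387; AUC_iv,0→∞ = 118.2475 + 163.387 = 281.6345 µg/mL·hr
Trapezoidal AUC_0→12.5 (buccal film):
  [0→2]: (0.00+3.65)/2 × 2 = 3.65
  [2→3.5]: (3.65+2.64)/2 × 1.5 = 4.7175
  [3.5→5.5]: (2.64+1.48)/2 × 2 = 4.12
  [5.5→11.5]: (1.48+0.23)/2 × 6 = 5.13
  [11.5→12]: (0.23+0.20)/2 × 0.5 = 0.1075
  [12→12.5]: (0.20+0.17)/2 × 0.5 = 0.0925
  Sum = 17.8175 µg/mL·hr
buccal film tail: 0.17/0.31 = 0.548; AUC_ev,0→∞ = 17.8175 + 0.548 = 18.3655 µg/mL·hr
F = (AUC_ev/D_ev)/(AUC_iv/D_iv) = (18.3655/20)/(281.6345/10) = 0.918275/28.16345 = 0.0326

F = 0.0326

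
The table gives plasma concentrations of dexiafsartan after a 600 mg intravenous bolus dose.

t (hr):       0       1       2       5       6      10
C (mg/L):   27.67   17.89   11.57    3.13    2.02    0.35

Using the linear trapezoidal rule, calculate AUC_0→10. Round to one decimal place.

Trapezoidal AUC_0→10:
  [0→1]: (27.67+17.89)/2 × 1 = 22.78
  [1→2]: (17.89+11.57)/2 × 1 = 14.73
  [2→5]: (11.57+3.13)/2 × 3 = 22.05
  [5→6]: (3.13+2.02)/2 × 1 = 2.575
  [6→10]: (2.02+0.35)/2 × 4 = 4.74
  Sum = 66.875 mg/L·hr

AUC = 66.9 mg/L·hr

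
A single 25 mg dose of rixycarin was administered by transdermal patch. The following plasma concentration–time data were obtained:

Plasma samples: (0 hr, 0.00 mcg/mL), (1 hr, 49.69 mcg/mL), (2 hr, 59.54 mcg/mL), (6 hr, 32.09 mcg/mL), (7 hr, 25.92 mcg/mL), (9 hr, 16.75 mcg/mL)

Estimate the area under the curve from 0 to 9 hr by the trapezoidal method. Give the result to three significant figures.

AUC = 334 mcg/mL·hr

Trapezoidal AUC_0→9:
  [0→1]: (0.00+49.69)/2 × 1 = 24.845
  [1→2]: (49.69+59.54)/2 × 1 = 54.615
  [2→6]: (59.54+32.09)/2 × 4 = 183.26
  [6→7]: (32.09+25.92)/2 × 1 = 29.005
  [7→9]: (25.92+16.75)/2 × 2 = 42.67
  Sum = 334.395 mcg/mL·hr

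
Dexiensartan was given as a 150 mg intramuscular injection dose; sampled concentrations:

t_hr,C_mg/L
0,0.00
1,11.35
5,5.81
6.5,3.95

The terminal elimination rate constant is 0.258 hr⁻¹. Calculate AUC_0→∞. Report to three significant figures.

AUC = 62.6 mg/L·hr

Trapezoidal AUC_0→6.5:
  [0→1]: (0.00+11.35)/2 × 1 = 5.675
  [1→5]: (11.35+5.81)/2 × 4 = 34.32
  [5→6.5]: (5.81+3.95)/2 × 1.5 = 7.32
  Sum = 47.315 mg/L·hr
Extrapolated tail: C_last / k_e = 3.95 / 0.258 = 15.310
AUC_0→∞ = 47.315 + 15.310 = 62.625 mg/L·hr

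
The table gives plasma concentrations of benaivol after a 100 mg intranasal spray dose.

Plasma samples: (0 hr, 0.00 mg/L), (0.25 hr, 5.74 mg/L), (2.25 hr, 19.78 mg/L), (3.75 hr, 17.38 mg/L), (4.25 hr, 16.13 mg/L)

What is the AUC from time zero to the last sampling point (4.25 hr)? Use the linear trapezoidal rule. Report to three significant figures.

Trapezoidal AUC_0→4.25:
  [0→0.25]: (0.00+5.74)/2 × 0.25 = 0.7175
  [0.25→2.25]: (5.74+19.78)/2 × 2 = 25.52
  [2.25→3.75]: (19.78+17.38)/2 × 1.5 = 27.87
  [3.75→4.25]: (17.38+16.13)/2 × 0.5 = 8.3775
  Sum = 62.485 mg/L·hr

AUC = 62.5 mg/L·hr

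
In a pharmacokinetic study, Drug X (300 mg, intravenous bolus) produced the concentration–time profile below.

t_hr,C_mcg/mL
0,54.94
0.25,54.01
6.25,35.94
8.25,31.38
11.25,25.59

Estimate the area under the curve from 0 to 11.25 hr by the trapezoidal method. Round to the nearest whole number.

AUC = 436 mcg/mL·hr

Trapezoidal AUC_0→11.25:
  [0→0.25]: (54.94+54.01)/2 × 0.25 = 13.61875
  [0.25→6.25]: (54.01+35.94)/2 × 6 = 269.85
  [6.25→8.25]: (35.94+31.38)/2 × 2 = 67.32
  [8.25→11.25]: (31.38+25.59)/2 × 3 = 85.455
  Sum = 436.24375 mcg/mL·hr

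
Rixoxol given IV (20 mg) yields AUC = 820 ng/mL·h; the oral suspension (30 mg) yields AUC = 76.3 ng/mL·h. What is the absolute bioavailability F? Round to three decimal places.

F = 0.062

F = (AUC_ev / D_ev) / (AUC_iv / D_iv)
  = (76.3/30) / (820/20)
  = 2.54333 / 41 = 0.0620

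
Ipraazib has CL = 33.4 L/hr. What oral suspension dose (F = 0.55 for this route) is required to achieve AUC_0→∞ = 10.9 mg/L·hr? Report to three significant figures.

Dose = CL × AUC_0→∞ / F
     = 33.4 × 10.9 / 0.55 = 661.927 mg

Dose = 662 mg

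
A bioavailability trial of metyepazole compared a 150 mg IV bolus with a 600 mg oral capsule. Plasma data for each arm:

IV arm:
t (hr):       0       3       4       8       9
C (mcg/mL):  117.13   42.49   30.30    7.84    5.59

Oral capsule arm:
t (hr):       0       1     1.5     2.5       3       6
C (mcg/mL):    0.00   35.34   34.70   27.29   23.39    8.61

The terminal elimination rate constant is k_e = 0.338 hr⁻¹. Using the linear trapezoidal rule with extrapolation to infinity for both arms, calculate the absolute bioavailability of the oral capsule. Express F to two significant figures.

Trapezoidal AUC_0→9 (IV):
  [0→3]: (117.13+42.49)/2 × 3 = 239.43
  [3→4]: (42.49+30.30)/2 × 1 = 36.395
  [4→8]: (30.30+7.84)/2 × 4 = 76.28
  [8→9]: (7.84+5.59)/2 × 1 = 6.715
  Sum = 358.82 mcg/mL·hr
IV tail: 5.59/0.338 = 16.538; AUC_iv,0→∞ = 358.82 + 16.538 = 375.358 mcg/mL·hr
Trapezoidal AUC_0→6 (oral capsule):
  [0→1]: (0.00+35.34)/2 × 1 = 17.67
  [1→1.5]: (35.34+34.70)/2 × 0.5 = 17.51
  [1.5→2.5]: (34.70+27.29)/2 × 1 = 30.995
  [2.5→3]: (27.29+23.39)/2 × 0.5 = 12.67
  [3→6]: (23.39+8.61)/2 × 3 = 48.0
  Sum = 126.845 mcg/mL·hr
oral capsule tail: 8.61/0.338 = 25.473; AUC_ev,0→∞ = 126.845 + 25.473 = 152.318 mcg/mL·hr
F = (AUC_ev/D_ev)/(AUC_iv/D_iv) = (152.318/600)/(375.358/150) = 0.253863/2.50239 = 0.1014

F = 0.10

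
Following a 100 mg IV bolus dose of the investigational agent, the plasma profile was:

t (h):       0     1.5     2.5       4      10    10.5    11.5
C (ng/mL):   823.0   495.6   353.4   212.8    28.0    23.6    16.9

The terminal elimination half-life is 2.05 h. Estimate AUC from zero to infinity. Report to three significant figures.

Trapezoidal AUC_0→11.5:
  [0→1.5]: (823.0+495.6)/2 × 1.5 = 988.95
  [1.5→2.5]: (495.6+353.4)/2 × 1 = 424.5
  [2.5→4]: (353.4+212.8)/2 × 1.5 = 424.65
  [4→10]: (212.8+28.0)/2 × 6 = 722.4
  [10→10.5]: (28.0+23.6)/2 × 0.5 = 12.9
  [10.5→11.5]: (23.6+16.9)/2 × 1 = 20.25
  Sum = 2593.65 ng/mL·h
k_e = ln2 / t½ = 0.693147 / 2.05 = 0.3381 h^-1
Extrapolated tail: C_last / k_e = 16.9 / 0.3381 = 49.985
AUC_0→∞ = 2593.65 + 49.985 = 2643.635 ng/mL·h

AUC = 2640 ng/mL·h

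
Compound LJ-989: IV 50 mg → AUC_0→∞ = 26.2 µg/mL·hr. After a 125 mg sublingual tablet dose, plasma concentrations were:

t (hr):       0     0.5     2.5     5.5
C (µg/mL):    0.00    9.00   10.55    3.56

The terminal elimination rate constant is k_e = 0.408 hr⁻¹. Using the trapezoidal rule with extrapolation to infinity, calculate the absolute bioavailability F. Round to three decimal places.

Trapezoidal AUC_0→5.5 (sublingual tablet):
  [0→0.5]: (0.00+9.00)/2 × 0.5 = 2.25
  [0.5→2.5]: (9.00+10.55)/2 × 2 = 19.55
  [2.5→5.5]: (10.55+3.56)/2 × 3 = 21.165
  Sum = 42.965 µg/mL·hr
Tail: C_last/k_e = 3.56/0.408 = 8.725
AUC_0→∞ (sublingual tablet) = 42.965 + 8.725 = 51.69 µg/mL·hr
F = (AUC_ev/D_ev)/(AUC_iv/D_iv) = (51.69/125)/(26.2/50) = 0.41352/0.524 = 0.7892

F = 0.789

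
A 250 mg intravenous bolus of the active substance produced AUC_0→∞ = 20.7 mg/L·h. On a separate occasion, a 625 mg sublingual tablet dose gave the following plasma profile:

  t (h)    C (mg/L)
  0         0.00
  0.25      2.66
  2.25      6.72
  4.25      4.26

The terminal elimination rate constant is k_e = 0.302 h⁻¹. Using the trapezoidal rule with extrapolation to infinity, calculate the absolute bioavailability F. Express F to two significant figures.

Trapezoidal AUC_0→4.25 (sublingual tablet):
  [0→0.25]: (0.00+2.66)/2 × 0.25 = 0.3325
  [0.25→2.25]: (2.66+6.72)/2 × 2 = 9.38
  [2.25→4.25]: (6.72+4.26)/2 × 2 = 10.98
  Sum = 20.6925 mg/L·h
Tail: C_last/k_e = 4.26/0.302 = 14.106
AUC_0→∞ (sublingual tablet) = 20.6925 + 14.106 = 34.7985 mg/L·h
F = (AUC_ev/D_ev)/(AUC_iv/D_iv) = (34.7985/625)/(20.7/250) = 0.0556776/0.0828 = 0.6724

F = 0.67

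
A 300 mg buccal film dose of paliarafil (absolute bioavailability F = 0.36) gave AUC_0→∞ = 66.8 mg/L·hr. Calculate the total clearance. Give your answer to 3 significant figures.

CL = F × Dose / AUC_0→∞
   = 0.36 × 300 / 66.8 = 1.61677 L/hr

CL = 1.62 L/hr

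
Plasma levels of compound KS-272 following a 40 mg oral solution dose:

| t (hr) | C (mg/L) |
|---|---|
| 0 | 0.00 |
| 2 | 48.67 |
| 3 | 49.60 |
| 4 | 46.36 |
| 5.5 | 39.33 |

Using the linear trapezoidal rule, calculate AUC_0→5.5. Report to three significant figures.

Trapezoidal AUC_0→5.5:
  [0→2]: (0.00+48.67)/2 × 2 = 48.67
  [2→3]: (48.67+49.60)/2 × 1 = 49.135
  [3→4]: (49.60+46.36)/2 × 1 = 47.98
  [4→5.5]: (46.36+39.33)/2 × 1.5 = 64.2675
  Sum = 210.0525 mg/L·hr

AUC = 210 mg/L·hr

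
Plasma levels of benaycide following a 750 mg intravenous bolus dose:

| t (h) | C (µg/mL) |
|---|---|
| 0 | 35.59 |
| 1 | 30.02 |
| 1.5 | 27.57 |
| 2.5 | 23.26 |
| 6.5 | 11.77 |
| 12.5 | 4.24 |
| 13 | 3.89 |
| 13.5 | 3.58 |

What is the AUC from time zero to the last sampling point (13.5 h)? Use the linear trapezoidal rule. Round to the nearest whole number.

AUC = 195 µg/mL·h

Trapezoidal AUC_0→13.5:
  [0→1]: (35.59+30.02)/2 × 1 = 32.805
  [1→1.5]: (30.02+27.57)/2 × 0.5 = 14.3975
  [1.5→2.5]: (27.57+23.26)/2 × 1 = 25.415
  [2.5→6.5]: (23.26+11.77)/2 × 4 = 70.06
  [6.5→12.5]: (11.77+4.24)/2 × 6 = 48.03
  [12.5→13]: (4.24+3.89)/2 × 0.5 = 2.0325
  [13→13.5]: (3.89+3.58)/2 × 0.5 = 1.8675
  Sum = 194.6075 µg/mL·h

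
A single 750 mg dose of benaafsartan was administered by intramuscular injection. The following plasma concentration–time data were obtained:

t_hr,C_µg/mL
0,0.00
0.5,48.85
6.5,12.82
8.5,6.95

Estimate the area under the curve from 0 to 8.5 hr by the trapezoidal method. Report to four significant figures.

Trapezoidal AUC_0→8.5:
  [0→0.5]: (0.00+48.85)/2 × 0.5 = 12.2125
  [0.5→6.5]: (48.85+12.82)/2 × 6 = 185.01
  [6.5→8.5]: (12.82+6.95)/2 × 2 = 19.77
  Sum = 216.9925 µg/mL·hr

AUC = 217.0 µg/mL·hr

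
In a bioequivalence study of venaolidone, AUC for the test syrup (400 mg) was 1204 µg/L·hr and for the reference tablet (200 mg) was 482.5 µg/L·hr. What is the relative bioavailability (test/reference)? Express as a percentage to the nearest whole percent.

F_rel = (AUC_test/D_test) / (AUC_ref/D_ref)
      = (1204/400) / (482.5/200)
      = 3.01 / 2.4125 = 1.2477 = 124.77%

F_rel = 125%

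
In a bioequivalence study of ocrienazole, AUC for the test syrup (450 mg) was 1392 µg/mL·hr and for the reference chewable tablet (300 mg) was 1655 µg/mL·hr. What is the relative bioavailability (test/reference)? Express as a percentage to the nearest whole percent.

F_rel = 56%

F_rel = (AUC_test/D_test) / (AUC_ref/D_ref)
      = (1392/450) / (1655/300)
      = 3.09333 / 5.51667 = 0.5607 = 56.07%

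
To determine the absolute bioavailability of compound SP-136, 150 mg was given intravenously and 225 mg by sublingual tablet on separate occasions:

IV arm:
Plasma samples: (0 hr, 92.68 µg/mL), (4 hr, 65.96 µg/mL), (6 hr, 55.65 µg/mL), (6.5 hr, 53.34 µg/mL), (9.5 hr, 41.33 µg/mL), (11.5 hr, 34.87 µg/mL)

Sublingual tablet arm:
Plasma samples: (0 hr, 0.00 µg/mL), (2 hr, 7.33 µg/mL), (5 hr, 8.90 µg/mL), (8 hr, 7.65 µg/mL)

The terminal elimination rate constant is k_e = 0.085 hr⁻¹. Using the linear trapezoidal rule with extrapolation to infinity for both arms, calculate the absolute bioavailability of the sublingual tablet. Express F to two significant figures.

F = 0.089

Trapezoidal AUC_0→11.5 (IV):
  [0→4]: (92.68+65.96)/2 × 4 = 317.28
  [4→6]: (65.96+55.65)/2 × 2 = 121.61
  [6→6.5]: (55.65+53.34)/2 × 0.5 = 27.2475
  [6.5→9.5]: (53.34+41.33)/2 × 3 = 142.005
  [9.5→11.5]: (41.33+34.87)/2 × 2 = 76.2
  Sum = 684.3425 µg/mL·hr
IV tail: 34.87/0.085 = 410.235; AUC_iv,0→∞ = 684.3425 + 410.235 = 1094.5775 µg/mL·hr
Trapezoidal AUC_0→8 (sublingual tablet):
  [0→2]: (0.00+7.33)/2 × 2 = 7.33
  [2→5]: (7.33+8.90)/2 × 3 = 24.345
  [5→8]: (8.90+7.65)/2 × 3 = 24.825
  Sum = 56.5 µg/mL·hr
sublingual tablet tail: 7.65/0.085 = 90.000; AUC_ev,0→∞ = 56.5 + 90.000 = 146.5 µg/mL·hr
F = (AUC_ev/D_ev)/(AUC_iv/D_iv) = (146.5/225)/(1094.5775/150) = 0.651111/7.29718 = 0.0892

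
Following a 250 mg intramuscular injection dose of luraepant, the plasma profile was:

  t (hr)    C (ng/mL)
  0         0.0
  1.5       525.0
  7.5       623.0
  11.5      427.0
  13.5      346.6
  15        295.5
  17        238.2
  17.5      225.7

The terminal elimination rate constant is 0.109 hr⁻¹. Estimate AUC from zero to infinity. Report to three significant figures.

AUC = 9910 ng/mL·hr

Trapezoidal AUC_0→17.5:
  [0→1.5]: (0.0+525.0)/2 × 1.5 = 393.75
  [1.5→7.5]: (525.0+623.0)/2 × 6 = 3444.0
  [7.5→11.5]: (623.0+427.0)/2 × 4 = 2100.0
  [11.5→13.5]: (427.0+346.6)/2 × 2 = 773.6
  [13.5→15]: (346.6+295.5)/2 × 1.5 = 481.575
  [15→17]: (295.5+238.2)/2 × 2 = 533.7
  [17→17.5]: (238.2+225.7)/2 × 0.5 = 115.975
  Sum = 7842.6 ng/mL·hr
Extrapolated tail: C_last / k_e = 225.7 / 0.109 = 2070.642
AUC_0→∞ = 7842.6 + 2070.642 = 9913.242 ng/mL·hr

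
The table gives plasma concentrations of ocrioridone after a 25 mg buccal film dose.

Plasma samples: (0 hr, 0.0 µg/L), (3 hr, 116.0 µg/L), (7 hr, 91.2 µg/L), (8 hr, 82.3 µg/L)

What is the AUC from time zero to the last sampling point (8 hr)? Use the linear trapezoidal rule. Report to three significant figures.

AUC = 675 µg/L·hr

Trapezoidal AUC_0→8:
  [0→3]: (0.0+116.0)/2 × 3 = 174.0
  [3→7]: (116.0+91.2)/2 × 4 = 414.4
  [7→8]: (91.2+82.3)/2 × 1 = 86.75
  Sum = 675.15 µg/L·hr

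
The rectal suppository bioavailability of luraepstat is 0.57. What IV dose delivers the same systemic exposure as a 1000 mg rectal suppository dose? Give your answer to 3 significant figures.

D_iv = 570 mg

Systemic exposure from an extravascular dose = F × D_ev, so the equivalent IV dose is F × D_ev.
D_iv = F × D_ev = 0.57 × 1000 = 570 mg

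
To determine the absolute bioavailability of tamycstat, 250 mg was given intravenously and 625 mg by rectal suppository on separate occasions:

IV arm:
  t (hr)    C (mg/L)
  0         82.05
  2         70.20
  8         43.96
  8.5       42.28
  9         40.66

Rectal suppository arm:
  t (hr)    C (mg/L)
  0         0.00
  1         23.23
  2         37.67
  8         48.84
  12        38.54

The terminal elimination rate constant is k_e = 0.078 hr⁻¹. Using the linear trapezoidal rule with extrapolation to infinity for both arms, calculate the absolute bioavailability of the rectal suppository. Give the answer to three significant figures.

F = 0.367

Trapezoidal AUC_0→9 (IV):
  [0→2]: (82.05+70.20)/2 × 2 = 152.25
  [2→8]: (70.20+43.96)/2 × 6 = 342.48
  [8→8.5]: (43.96+42.28)/2 × 0.5 = 21.56
  [8.5→9]: (42.28+40.66)/2 × 0.5 = 20.735
  Sum = 537.025 mg/L·hr
IV tail: 40.66/0.078 = 521.282; AUC_iv,0→∞ = 537.025 + 521.282 = 1058.307 mg/L·hr
Trapezoidal AUC_0→12 (rectal suppository):
  [0→1]: (0.00+23.23)/2 × 1 = 11.615
  [1→2]: (23.23+37.67)/2 × 1 = 30.45
  [2→8]: (37.67+48.84)/2 × 6 = 259.53
  [8→12]: (48.84+38.54)/2 × 4 = 174.76
  Sum = 476.355 mg/L·hr
rectal suppository tail: 38.54/0.078 = 494.103; AUC_ev,0→∞ = 476.355 + 494.103 = 970.458 mg/L·hr
F = (AUC_ev/D_ev)/(AUC_iv/D_iv) = (970.458/625)/(1058.307/250) = 1.5527328/4.233228 = 0.3668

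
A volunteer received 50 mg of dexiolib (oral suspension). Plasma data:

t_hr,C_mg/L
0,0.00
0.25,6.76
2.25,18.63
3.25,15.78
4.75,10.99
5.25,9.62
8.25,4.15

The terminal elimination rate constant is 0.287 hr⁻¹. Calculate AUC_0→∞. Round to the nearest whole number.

Trapezoidal AUC_0→8.25:
  [0→0.25]: (0.00+6.76)/2 × 0.25 = 0.845
  [0.25→2.25]: (6.76+18.63)/2 × 2 = 25.39
  [2.25→3.25]: (18.63+15.78)/2 × 1 = 17.205
  [3.25→4.75]: (15.78+10.99)/2 × 1.5 = 20.0775
  [4.75→5.25]: (10.99+9.62)/2 × 0.5 = 5.1525
  [5.25→8.25]: (9.62+4.15)/2 × 3 = 20.655
  Sum = 89.325 mg/L·hr
Extrapolated tail: C_last / k_e = 4.15 / 0.287 = 14.460
AUC_0→∞ = 89.325 + 14.460 = 103.785 mg/L·hr

AUC = 104 mg/L·hr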